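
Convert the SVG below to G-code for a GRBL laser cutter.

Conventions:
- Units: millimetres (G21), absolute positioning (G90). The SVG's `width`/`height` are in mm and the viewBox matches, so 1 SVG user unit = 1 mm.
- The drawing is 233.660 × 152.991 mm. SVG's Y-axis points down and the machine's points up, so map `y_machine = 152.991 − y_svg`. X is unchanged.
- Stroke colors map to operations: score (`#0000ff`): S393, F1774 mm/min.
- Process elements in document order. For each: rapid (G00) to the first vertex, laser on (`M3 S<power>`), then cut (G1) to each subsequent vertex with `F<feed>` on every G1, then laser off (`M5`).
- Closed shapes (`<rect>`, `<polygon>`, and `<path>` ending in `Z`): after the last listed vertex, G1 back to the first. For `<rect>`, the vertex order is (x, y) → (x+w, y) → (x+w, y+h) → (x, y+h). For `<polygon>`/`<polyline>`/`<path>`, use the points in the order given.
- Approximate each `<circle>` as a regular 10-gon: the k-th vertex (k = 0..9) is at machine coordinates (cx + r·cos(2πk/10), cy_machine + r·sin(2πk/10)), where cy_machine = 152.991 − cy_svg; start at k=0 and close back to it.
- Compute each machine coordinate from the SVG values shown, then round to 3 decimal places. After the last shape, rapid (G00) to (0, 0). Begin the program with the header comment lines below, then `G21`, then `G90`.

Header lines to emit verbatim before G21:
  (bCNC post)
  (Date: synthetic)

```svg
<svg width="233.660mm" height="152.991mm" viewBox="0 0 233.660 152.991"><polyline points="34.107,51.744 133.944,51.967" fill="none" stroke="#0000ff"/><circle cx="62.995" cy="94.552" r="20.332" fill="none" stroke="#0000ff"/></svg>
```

(bCNC post)
(Date: synthetic)
G21
G90
G00 X34.107 Y101.247
M3 S393
G1 X133.944 Y101.024 F1774
M5
G00 X83.327 Y58.439
M3 S393
G1 X79.444 Y70.390 F1774
G1 X69.278 Y77.776 F1774
G1 X56.712 Y77.776 F1774
G1 X46.546 Y70.390 F1774
G1 X42.663 Y58.439 F1774
G1 X46.546 Y46.488 F1774
G1 X56.712 Y39.102 F1774
G1 X69.278 Y39.102 F1774
G1 X79.444 Y46.488 F1774
G1 X83.327 Y58.439 F1774
M5
G00 X0.000 Y0.000

Since the viewBox matches the mm dimensions, user units are millimetres directly. The only transform is the Y-flip y_m = 152.991 − y_svg.

Shape 1 is a line segment drawn with `<polyline>`. Its stroke #0000ff means score at S393, F1774. After flipping Y the toolpath is (34.107,101.247) → (133.944,101.024).

Shape 2 is a circle drawn with `<circle>`. Its stroke #0000ff means score at S393, F1774. After flipping Y the toolpath is (83.327,58.439) → (79.444,70.390) → (69.278,77.776) → (56.712,77.776) → (46.546,70.390) → (42.663,58.439) → (46.546,46.488) → (56.712,39.102) → (69.278,39.102) → (79.444,46.488) → (83.327,58.439), returning to the start.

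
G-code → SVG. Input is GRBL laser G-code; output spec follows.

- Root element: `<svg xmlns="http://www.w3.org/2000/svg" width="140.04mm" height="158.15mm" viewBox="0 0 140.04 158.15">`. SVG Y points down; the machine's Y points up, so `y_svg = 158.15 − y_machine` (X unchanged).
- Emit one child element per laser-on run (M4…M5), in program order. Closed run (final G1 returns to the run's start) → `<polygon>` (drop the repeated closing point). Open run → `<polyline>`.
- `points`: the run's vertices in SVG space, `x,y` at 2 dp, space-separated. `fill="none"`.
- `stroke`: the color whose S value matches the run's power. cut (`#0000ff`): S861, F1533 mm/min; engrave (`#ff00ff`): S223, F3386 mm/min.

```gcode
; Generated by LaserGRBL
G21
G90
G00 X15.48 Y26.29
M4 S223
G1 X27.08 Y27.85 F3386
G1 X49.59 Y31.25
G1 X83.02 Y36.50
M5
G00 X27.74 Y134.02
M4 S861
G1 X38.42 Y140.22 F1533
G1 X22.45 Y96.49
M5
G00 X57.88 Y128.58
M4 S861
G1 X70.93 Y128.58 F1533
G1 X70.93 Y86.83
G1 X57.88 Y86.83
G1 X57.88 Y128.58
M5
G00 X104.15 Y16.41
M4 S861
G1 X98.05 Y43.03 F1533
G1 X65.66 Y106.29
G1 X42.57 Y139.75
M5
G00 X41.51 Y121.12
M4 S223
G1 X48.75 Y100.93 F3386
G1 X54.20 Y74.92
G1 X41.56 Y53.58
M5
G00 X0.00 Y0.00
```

Machine Y-up, SVG Y-down with viewBox height 158.15, so y_svg = 158.15 − y_machine; X carries over.

Run 1: the run's S223 means `#ff00ff` (engrave). The run is open, so emit a `<polyline>` with points (Y-flipped): 15.48,131.86 27.08,130.30 49.59,126.90 83.02,121.65.

Run 2: S861 ⇒ cut layer `#0000ff`. The run is open, so emit a `<polyline>` with points (Y-flipped): 27.74,24.13 38.42,17.93 22.45,61.66.

Run 3: the run's S861 means `#0000ff` (cut). The run returns to its start, so emit a `<polygon>` with points (Y-flipped): 57.88,29.57 70.93,29.57 70.93,71.32 57.88,71.32.

Run 4: the run's S861 means `#0000ff` (cut). The run is open, so emit a `<polyline>` with points (Y-flipped): 104.15,141.74 98.05,115.12 65.66,51.86 42.57,18.40.

Run 5: power S223 maps to stroke `#ff00ff` (engrave). The run is open, so emit a `<polyline>` with points (Y-flipped): 41.51,37.03 48.75,57.22 54.20,83.23 41.56,104.57.

<svg xmlns="http://www.w3.org/2000/svg" width="140.04mm" height="158.15mm" viewBox="0 0 140.04 158.15">
  <polyline points="15.48,131.86 27.08,130.30 49.59,126.90 83.02,121.65" fill="none" stroke="#ff00ff"/>
  <polyline points="27.74,24.13 38.42,17.93 22.45,61.66" fill="none" stroke="#0000ff"/>
  <polygon points="57.88,29.57 70.93,29.57 70.93,71.32 57.88,71.32" fill="none" stroke="#0000ff"/>
  <polyline points="104.15,141.74 98.05,115.12 65.66,51.86 42.57,18.40" fill="none" stroke="#0000ff"/>
  <polyline points="41.51,37.03 48.75,57.22 54.20,83.23 41.56,104.57" fill="none" stroke="#ff00ff"/>
</svg>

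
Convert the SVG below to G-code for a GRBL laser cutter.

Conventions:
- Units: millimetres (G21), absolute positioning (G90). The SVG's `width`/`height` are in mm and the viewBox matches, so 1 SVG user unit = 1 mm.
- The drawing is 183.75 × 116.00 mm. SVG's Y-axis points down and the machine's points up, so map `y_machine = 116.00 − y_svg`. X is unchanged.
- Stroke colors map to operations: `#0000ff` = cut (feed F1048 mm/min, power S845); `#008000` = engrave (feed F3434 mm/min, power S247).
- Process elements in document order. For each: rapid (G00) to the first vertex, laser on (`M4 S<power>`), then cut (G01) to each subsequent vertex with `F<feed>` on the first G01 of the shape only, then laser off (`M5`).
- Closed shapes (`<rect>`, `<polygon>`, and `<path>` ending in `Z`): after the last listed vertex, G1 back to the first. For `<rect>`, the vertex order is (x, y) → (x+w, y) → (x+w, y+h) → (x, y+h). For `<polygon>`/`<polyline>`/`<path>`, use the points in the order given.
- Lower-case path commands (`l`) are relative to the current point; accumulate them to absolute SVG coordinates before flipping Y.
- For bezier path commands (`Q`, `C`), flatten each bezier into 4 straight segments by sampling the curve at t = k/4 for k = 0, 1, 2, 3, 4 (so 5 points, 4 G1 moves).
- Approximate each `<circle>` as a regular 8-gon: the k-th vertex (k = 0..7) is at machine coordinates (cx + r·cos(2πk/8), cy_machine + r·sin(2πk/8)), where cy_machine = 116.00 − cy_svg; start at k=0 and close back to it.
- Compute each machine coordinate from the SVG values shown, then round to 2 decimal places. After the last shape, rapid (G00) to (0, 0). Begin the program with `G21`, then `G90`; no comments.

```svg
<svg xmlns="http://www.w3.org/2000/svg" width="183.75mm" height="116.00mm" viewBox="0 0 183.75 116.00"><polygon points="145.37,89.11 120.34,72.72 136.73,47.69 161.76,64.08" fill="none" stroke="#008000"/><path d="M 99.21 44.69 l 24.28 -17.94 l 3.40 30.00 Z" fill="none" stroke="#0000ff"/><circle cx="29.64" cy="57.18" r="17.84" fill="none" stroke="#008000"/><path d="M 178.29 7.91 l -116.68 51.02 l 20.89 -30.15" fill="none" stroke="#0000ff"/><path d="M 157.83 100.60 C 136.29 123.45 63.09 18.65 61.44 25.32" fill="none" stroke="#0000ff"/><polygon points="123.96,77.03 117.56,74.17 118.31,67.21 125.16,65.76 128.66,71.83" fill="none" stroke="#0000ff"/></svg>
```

G21
G90
G00 X145.37 Y26.89
M4 S247
G01 X120.34 Y43.28 F3434
G01 X136.73 Y68.31
G01 X161.76 Y51.92
G01 X145.37 Y26.89
M5
G00 X99.21 Y71.31
M4 S845
G01 X123.49 Y89.25 F1048
G01 X126.89 Y59.25
G01 X99.21 Y71.31
M5
G00 X47.48 Y58.82
M4 S247
G01 X42.25 Y71.43 F3434
G01 X29.64 Y76.66
G01 X17.03 Y71.43
G01 X11.80 Y58.82
G01 X17.03 Y46.21
G01 X29.64 Y40.98
G01 X42.25 Y46.21
G01 X47.48 Y58.82
M5
G00 X178.29 Y108.09
M4 S845
G01 X61.61 Y57.07 F1048
G01 X82.50 Y87.22
M5
G00 X157.83 Y15.40
M4 S845
G01 X133.91 Y18.46 F1048
G01 X102.18 Y46.97
G01 X74.17 Y78.52
G01 X61.44 Y90.68
M5
G00 X123.96 Y38.97
M4 S845
G01 X117.56 Y41.83 F1048
G01 X118.31 Y48.79
G01 X125.16 Y50.24
G01 X128.66 Y44.17
G01 X123.96 Y38.97
M5
G00 X0.00 Y0.00

viewBox `0 0 183.75 116.00` with mm width/height → 1 unit = 1 mm. Flip: y_m = 116.00 − y_svg.

**Shape 1** — `<polygon>` regular polygon, stroke `#008000` → engrave (S247, F3434). Machine vertices: (145.37,26.89) → (120.34,43.28) → (136.73,68.31) → (161.76,51.92) → (145.37,26.89). Closed: final G1 returns to the first vertex.

**Shape 2** — `<path>` regular polygon, stroke `#0000ff` → cut (S845, F1048). Machine vertices: (99.21,71.31) → (123.49,89.25) → (126.89,59.25) → (99.21,71.31). Closed: final G1 returns to the first vertex.

**Shape 3** — `<circle>` circle, stroke `#008000` → engrave (S247, F3434). Machine vertices: (47.48,58.82) → (42.25,71.43) → (29.64,76.66) → (17.03,71.43) → (11.80,58.82) → (17.03,46.21) → (29.64,40.98) → (42.25,46.21) → (47.48,58.82). Closed: final G1 returns to the first vertex.

**Shape 4** — `<path>` open polyline, stroke `#0000ff` → cut (S845, F1048). Machine vertices: (178.29,108.09) → (61.61,57.07) → (82.50,87.22). Open path.

**Shape 5** — `<path>` cubic bezier, stroke `#0000ff` → cut (S845, F1048). Control points (SVG): P0=(157.83,100.60), P1=(136.29,123.45), P2=(63.09,18.65), P3=(61.44,25.32); sampled at t=k/4. Machine vertices: (157.83,15.40) → (133.91,18.46) → (102.18,46.97) → (74.17,78.52) → (61.44,90.68). Open path.

**Shape 6** — `<polygon>` regular polygon, stroke `#0000ff` → cut (S845, F1048). Machine vertices: (123.96,38.97) → (117.56,41.83) → (118.31,48.79) → (125.16,50.24) → (128.66,44.17) → (123.96,38.97). Closed: final G1 returns to the first vertex.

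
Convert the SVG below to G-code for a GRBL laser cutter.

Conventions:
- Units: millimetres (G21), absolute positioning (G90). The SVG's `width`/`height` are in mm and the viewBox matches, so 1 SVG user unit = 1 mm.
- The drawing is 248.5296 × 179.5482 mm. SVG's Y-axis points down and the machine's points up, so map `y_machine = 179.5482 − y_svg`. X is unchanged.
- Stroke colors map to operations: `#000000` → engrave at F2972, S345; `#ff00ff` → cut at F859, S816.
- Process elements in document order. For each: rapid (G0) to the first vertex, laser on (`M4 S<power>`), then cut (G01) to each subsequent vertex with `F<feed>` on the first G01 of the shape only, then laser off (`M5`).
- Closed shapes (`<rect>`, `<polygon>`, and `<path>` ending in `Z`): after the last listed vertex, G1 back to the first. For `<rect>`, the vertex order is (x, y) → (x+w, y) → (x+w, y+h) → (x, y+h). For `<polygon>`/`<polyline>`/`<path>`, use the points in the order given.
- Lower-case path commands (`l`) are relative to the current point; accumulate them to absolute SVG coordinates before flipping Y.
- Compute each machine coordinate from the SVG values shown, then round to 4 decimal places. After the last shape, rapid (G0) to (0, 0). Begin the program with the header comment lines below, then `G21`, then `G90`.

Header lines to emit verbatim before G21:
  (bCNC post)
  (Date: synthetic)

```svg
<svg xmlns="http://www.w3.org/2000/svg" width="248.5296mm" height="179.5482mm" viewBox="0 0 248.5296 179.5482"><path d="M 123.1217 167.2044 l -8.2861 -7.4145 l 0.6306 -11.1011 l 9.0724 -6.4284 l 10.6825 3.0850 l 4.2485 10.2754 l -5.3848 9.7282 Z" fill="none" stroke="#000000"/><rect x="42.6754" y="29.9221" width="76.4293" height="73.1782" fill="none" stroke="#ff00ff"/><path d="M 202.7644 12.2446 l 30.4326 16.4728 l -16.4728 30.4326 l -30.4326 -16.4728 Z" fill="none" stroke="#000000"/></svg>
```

(bCNC post)
(Date: synthetic)
G21
G90
G0 X123.1217 Y12.3438
M4 S345
G01 X114.8356 Y19.7583 F2972
G01 X115.4662 Y30.8594
G01 X124.5386 Y37.2878
G01 X135.2211 Y34.2028
G01 X139.4696 Y23.9274
G01 X134.0848 Y14.1992
G01 X123.1217 Y12.3438
M5
G0 X42.6754 Y149.6261
M4 S816
G01 X119.1047 Y149.6261 F859
G01 X119.1047 Y76.4479
G01 X42.6754 Y76.4479
G01 X42.6754 Y149.6261
M5
G0 X202.7644 Y167.3036
M4 S345
G01 X233.1970 Y150.8308 F2972
G01 X216.7242 Y120.3982
G01 X186.2916 Y136.8710
G01 X202.7644 Y167.3036
M5
G0 X0.0000 Y0.0000

Since the viewBox matches the mm dimensions, user units are millimetres directly. The only transform is the Y-flip y_m = 179.5482 − y_svg.

Shape 1 is a regular polygon drawn with `<path>`. Its stroke #000000 means engrave at S345, F2972. After flipping Y the toolpath is (123.1217,12.3438) → (114.8356,19.7583) → (115.4662,30.8594) → (124.5386,37.2878) → (135.2211,34.2028) → (139.4696,23.9274) → (134.0848,14.1992) → (123.1217,12.3438), returning to the start.

Shape 2 is a rectangle drawn with `<rect>`. Its stroke #ff00ff means cut at S816, F859. After flipping Y the toolpath is (42.6754,149.6261) → (119.1047,149.6261) → (119.1047,76.4479) → (42.6754,76.4479) → (42.6754,149.6261), returning to the start.

Shape 3 is a regular polygon drawn with `<path>`. Its stroke #000000 means engrave at S345, F2972. After flipping Y the toolpath is (202.7644,167.3036) → (233.1970,150.8308) → (216.7242,120.3982) → (186.2916,136.8710) → (202.7644,167.3036), returning to the start.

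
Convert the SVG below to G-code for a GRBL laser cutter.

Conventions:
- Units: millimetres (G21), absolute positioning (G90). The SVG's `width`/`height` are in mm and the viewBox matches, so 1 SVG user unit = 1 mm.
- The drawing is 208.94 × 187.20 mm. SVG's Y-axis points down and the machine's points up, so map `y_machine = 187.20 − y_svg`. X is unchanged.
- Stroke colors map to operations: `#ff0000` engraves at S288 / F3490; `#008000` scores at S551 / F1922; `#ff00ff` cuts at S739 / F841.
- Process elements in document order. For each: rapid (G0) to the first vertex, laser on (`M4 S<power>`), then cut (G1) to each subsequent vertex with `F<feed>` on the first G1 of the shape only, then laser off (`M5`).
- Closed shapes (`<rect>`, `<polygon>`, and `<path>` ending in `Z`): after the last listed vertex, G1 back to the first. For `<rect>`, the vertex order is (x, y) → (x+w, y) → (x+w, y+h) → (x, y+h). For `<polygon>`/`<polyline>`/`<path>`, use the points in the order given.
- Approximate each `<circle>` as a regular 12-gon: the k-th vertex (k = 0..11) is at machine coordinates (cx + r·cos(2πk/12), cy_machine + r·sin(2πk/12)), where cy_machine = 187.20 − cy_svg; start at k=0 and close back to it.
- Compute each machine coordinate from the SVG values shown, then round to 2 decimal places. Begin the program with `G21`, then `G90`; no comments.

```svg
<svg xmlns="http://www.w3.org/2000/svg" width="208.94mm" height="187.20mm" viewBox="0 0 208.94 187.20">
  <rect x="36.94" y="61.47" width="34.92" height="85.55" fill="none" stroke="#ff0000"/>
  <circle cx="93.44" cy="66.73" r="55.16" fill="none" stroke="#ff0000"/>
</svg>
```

G21
G90
G0 X36.94 Y125.73
M4 S288
G1 X71.86 Y125.73 F3490
G1 X71.86 Y40.18
G1 X36.94 Y40.18
G1 X36.94 Y125.73
M5
G0 X148.60 Y120.47
M4 S288
G1 X141.21 Y148.05 F3490
G1 X121.02 Y168.24
G1 X93.44 Y175.63
G1 X65.86 Y168.24
G1 X45.67 Y148.05
G1 X38.28 Y120.47
G1 X45.67 Y92.89
G1 X65.86 Y72.70
G1 X93.44 Y65.31
G1 X121.02 Y72.70
G1 X141.21 Y92.89
G1 X148.60 Y120.47
M5

viewBox `0 0 208.94 187.20` with mm width/height → 1 unit = 1 mm. Flip: y_m = 187.20 − y_svg.

**Shape 1** — `<rect>` rectangle, stroke `#ff0000` → engrave (S288, F3490). Machine vertices: (36.94,125.73) → (71.86,125.73) → (71.86,40.18) → (36.94,40.18) → (36.94,125.73). Closed: final G1 returns to the first vertex.

**Shape 2** — `<circle>` circle, stroke `#ff0000` → engrave (S288, F3490). Machine vertices: (148.60,120.47) → (141.21,148.05) → (121.02,168.24) → (93.44,175.63) → (65.86,168.24) → (45.67,148.05) → (38.28,120.47) → (45.67,92.89) → (65.86,72.70) → (93.44,65.31) → (121.02,72.70) → (141.21,92.89) → (148.60,120.47). Closed: final G1 returns to the first vertex.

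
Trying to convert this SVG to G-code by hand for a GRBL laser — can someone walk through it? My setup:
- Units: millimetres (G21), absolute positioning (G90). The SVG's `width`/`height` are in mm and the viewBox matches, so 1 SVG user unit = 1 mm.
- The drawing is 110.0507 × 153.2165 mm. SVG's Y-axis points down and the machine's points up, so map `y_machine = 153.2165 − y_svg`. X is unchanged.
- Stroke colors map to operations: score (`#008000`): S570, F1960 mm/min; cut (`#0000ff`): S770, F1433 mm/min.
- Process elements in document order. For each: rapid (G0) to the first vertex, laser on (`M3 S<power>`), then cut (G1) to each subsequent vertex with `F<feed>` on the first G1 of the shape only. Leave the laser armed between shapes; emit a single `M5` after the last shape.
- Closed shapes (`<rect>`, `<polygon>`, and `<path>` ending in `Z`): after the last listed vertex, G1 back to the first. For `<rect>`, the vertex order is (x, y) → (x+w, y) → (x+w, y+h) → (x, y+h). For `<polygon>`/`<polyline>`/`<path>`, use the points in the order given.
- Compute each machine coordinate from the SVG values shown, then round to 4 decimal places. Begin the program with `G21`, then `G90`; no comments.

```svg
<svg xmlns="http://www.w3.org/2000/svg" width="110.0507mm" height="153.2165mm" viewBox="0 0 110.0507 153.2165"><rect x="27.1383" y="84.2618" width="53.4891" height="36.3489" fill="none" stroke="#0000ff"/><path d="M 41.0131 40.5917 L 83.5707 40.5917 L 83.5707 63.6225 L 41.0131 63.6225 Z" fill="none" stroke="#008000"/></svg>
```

G21
G90
G0 X27.1383 Y68.9547
M3 S770
G1 X80.6274 Y68.9547 F1433
G1 X80.6274 Y32.6058
G1 X27.1383 Y32.6058
G1 X27.1383 Y68.9547
G0 X41.0131 Y112.6248
M3 S570
G1 X83.5707 Y112.6248 F1960
G1 X83.5707 Y89.5940
G1 X41.0131 Y89.5940
G1 X41.0131 Y112.6248
M5

viewBox `0 0 110.0507 153.2165` with mm width/height → 1 unit = 1 mm. Flip: y_m = 153.2165 − y_svg.

**Shape 1** — `<rect>` rectangle, stroke `#0000ff` → cut (S770, F1433). Machine vertices: (27.1383,68.9547) → (80.6274,68.9547) → (80.6274,32.6058) → (27.1383,32.6058) → (27.1383,68.9547). Closed: final G1 returns to the first vertex.

**Shape 2** — `<path>` rectangle, stroke `#008000` → score (S570, F1960). Machine vertices: (41.0131,112.6248) → (83.5707,112.6248) → (83.5707,89.5940) → (41.0131,89.5940) → (41.0131,112.6248). Closed: final G1 returns to the first vertex.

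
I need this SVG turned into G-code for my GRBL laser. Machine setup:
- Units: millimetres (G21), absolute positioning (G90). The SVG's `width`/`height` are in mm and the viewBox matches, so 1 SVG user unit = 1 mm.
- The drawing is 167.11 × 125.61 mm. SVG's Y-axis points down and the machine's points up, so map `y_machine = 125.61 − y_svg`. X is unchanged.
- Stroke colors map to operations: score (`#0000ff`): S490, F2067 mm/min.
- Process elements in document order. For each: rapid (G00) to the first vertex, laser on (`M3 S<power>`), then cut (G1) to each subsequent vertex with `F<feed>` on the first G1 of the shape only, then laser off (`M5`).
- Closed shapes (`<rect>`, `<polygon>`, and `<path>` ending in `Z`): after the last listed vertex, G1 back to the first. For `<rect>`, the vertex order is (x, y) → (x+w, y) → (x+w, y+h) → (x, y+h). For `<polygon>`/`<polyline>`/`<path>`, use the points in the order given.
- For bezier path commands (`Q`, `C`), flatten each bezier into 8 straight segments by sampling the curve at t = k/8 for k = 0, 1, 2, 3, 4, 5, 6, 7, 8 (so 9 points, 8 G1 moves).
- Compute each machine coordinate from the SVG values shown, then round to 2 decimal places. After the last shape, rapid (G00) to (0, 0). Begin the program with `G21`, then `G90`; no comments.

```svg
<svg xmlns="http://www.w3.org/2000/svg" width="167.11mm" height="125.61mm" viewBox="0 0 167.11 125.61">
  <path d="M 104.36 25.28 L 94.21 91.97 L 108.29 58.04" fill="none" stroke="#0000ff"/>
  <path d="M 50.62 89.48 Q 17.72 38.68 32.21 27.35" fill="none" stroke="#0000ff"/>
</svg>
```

G21
G90
G00 X104.36 Y100.33
M3 S490
G1 X94.21 Y33.64 F2067
G1 X108.29 Y67.57
M5
G00 X50.62 Y36.13
M3 S490
G1 X43.14 Y48.21 F2067
G1 X37.13 Y59.06
G1 X32.61 Y68.68
G1 X29.57 Y77.06
G1 X28.01 Y84.21
G1 X27.93 Y90.13
G1 X29.33 Y94.81
G1 X32.21 Y98.26
M5
G00 X0.00 Y0.00

1 u = 1 mm; y_m = 125.61 − y.

[1] `<path>` open polyline, #0000ff→score S490 F2067: (104.36,100.33) → (94.21,33.64) → (108.29,67.57)

[2] `<path>` quadratic bezier, #0000ff→score S490 F2067: (50.62,36.13) → (43.14,48.21) → (37.13,59.06) → (32.61,68.68) → (29.57,77.06) → (28.01,84.21) → (27.93,90.13) → (29.33,94.81) → (32.21,98.26)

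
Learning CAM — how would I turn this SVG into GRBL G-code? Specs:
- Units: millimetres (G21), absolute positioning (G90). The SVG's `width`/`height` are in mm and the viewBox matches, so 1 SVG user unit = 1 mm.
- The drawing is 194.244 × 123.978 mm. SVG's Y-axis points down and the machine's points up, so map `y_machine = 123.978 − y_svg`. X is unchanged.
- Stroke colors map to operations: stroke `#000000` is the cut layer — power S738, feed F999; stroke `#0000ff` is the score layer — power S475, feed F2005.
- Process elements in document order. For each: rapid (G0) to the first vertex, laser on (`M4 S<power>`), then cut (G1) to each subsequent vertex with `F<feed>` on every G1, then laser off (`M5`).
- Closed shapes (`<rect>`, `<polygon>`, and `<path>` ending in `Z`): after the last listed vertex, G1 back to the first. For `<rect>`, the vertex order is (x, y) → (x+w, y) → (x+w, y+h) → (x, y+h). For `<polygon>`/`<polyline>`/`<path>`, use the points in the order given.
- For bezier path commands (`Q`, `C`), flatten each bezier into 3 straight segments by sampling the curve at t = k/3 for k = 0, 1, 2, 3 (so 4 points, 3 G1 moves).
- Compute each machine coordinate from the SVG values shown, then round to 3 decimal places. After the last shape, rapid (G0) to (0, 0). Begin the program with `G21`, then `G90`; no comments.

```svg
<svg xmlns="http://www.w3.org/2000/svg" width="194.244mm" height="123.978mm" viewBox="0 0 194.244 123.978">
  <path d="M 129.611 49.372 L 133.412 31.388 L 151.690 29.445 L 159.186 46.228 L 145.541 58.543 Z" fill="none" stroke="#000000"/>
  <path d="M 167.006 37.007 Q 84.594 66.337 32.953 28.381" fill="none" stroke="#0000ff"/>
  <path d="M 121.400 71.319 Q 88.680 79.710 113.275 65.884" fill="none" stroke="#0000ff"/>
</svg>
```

G21
G90
G0 X129.611 Y74.606
M4 S738
G1 X133.412 Y92.590 F999
G1 X151.690 Y94.533 F999
G1 X159.186 Y77.750 F999
G1 X145.541 Y65.435 F999
G1 X129.611 Y74.606 F999
M5
G0 X167.006 Y86.971
M4 S475
G1 X115.484 Y74.894 F2005
G1 X70.799 Y77.769 F2005
G1 X32.953 Y95.597 F2005
M5
G0 X121.400 Y52.659
M4 S475
G1 X105.955 Y49.534 F2005
G1 X103.247 Y51.345 F2005
G1 X113.275 Y58.094 F2005
M5
G0 X0.000 Y0.000

Since the viewBox matches the mm dimensions, user units are millimetres directly. The only transform is the Y-flip y_m = 123.978 − y_svg.

Shape 1 is a regular polygon drawn with `<path>`. Its stroke #000000 means cut at S738, F999. After flipping Y the toolpath is (129.611,74.606) → (133.412,92.590) → (151.690,94.533) → (159.186,77.750) → (145.541,65.435) → (129.611,74.606), returning to the start.

Shape 2 is a quadratic bezier drawn with `<path>`. Its stroke #0000ff means score at S475, F2005. After flipping Y the toolpath is (167.006,86.971) → (115.484,74.894) → (70.799,77.769) → (32.953,95.597).

Shape 3 is a quadratic bezier drawn with `<path>`. Its stroke #0000ff means score at S475, F2005. After flipping Y the toolpath is (121.400,52.659) → (105.955,49.534) → (103.247,51.345) → (113.275,58.094).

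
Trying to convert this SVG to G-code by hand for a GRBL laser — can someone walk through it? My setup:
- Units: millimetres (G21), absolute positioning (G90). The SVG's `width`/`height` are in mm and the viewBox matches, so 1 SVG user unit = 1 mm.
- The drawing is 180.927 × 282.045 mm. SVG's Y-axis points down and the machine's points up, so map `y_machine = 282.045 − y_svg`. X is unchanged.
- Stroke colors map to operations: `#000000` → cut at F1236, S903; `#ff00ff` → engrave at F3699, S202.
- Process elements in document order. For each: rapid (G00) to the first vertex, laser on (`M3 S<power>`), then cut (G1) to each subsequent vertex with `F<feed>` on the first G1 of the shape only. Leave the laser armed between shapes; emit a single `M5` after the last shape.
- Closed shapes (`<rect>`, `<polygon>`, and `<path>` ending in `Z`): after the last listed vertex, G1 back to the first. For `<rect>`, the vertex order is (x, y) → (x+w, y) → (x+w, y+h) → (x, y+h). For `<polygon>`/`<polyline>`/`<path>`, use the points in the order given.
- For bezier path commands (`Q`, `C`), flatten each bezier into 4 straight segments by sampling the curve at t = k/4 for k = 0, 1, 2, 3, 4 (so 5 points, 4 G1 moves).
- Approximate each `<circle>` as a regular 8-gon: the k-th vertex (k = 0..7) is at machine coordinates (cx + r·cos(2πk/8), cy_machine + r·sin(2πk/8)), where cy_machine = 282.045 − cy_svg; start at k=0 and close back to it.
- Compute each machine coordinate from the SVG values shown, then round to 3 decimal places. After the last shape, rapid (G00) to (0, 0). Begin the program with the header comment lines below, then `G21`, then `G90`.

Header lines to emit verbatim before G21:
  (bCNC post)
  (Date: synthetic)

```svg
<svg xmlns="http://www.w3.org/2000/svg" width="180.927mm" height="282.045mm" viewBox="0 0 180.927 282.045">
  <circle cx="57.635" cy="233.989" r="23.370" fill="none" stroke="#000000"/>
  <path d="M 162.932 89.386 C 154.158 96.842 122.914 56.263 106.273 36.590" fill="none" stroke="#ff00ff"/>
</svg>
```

(bCNC post)
(Date: synthetic)
G21
G90
G00 X81.005 Y48.056
M3 S903
G1 X74.160 Y64.581 F1236
G1 X57.635 Y71.426
G1 X41.110 Y64.581
G1 X34.265 Y48.056
G1 X41.110 Y31.531
G1 X57.635 Y24.686
G1 X74.160 Y31.531
G1 X81.005 Y48.056
G00 X162.932 Y192.659
M3 S202
G1 X152.718 Y194.996 F3699
G1 X137.553 Y208.884
G1 X120.913 Y227.858
G1 X106.273 Y245.455
M5
G00 X0.000 Y0.000

Since the viewBox matches the mm dimensions, user units are millimetres directly. The only transform is the Y-flip y_m = 282.045 − y_svg.

Shape 1 is a circle drawn with `<circle>`. Its stroke #000000 means cut at S903, F1236. After flipping Y the toolpath is (81.005,48.056) → (74.160,64.581) → (57.635,71.426) → (41.110,64.581) → (34.265,48.056) → (41.110,31.531) → (57.635,24.686) → (74.160,31.531) → (81.005,48.056), returning to the start.

Shape 2 is a cubic bezier drawn with `<path>`. Its stroke #ff00ff means engrave at S202, F3699. After flipping Y the toolpath is (162.932,192.659) → (152.718,194.996) → (137.553,208.884) → (120.913,227.858) → (106.273,245.455).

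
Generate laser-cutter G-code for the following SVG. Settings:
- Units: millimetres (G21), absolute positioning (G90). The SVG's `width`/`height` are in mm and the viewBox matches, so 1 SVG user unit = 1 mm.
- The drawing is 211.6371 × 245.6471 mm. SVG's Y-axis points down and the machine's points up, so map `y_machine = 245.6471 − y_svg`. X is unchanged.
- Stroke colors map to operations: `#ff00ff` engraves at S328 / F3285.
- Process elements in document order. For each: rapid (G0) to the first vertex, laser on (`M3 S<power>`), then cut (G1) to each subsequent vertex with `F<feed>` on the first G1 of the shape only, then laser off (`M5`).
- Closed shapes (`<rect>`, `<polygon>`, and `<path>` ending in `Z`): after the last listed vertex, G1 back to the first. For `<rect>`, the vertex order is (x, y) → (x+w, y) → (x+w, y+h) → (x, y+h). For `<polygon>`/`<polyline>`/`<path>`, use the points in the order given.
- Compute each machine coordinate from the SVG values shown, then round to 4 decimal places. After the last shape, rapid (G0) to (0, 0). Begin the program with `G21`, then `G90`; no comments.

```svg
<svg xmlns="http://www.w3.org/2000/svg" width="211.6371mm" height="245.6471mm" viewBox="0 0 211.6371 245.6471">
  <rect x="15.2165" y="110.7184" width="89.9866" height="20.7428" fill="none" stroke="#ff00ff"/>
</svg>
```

Since the viewBox matches the mm dimensions, user units are millimetres directly. The only transform is the Y-flip y_m = 245.6471 − y_svg.

Shape 1 is a rectangle drawn with `<rect>`. Its stroke #ff00ff means engrave at S328, F3285. After flipping Y the toolpath is (15.2165,134.9287) → (105.2031,134.9287) → (105.2031,114.1859) → (15.2165,114.1859) → (15.2165,134.9287), returning to the start.

G21
G90
G0 X15.2165 Y134.9287
M3 S328
G1 X105.2031 Y134.9287 F3285
G1 X105.2031 Y114.1859
G1 X15.2165 Y114.1859
G1 X15.2165 Y134.9287
M5
G0 X0.0000 Y0.0000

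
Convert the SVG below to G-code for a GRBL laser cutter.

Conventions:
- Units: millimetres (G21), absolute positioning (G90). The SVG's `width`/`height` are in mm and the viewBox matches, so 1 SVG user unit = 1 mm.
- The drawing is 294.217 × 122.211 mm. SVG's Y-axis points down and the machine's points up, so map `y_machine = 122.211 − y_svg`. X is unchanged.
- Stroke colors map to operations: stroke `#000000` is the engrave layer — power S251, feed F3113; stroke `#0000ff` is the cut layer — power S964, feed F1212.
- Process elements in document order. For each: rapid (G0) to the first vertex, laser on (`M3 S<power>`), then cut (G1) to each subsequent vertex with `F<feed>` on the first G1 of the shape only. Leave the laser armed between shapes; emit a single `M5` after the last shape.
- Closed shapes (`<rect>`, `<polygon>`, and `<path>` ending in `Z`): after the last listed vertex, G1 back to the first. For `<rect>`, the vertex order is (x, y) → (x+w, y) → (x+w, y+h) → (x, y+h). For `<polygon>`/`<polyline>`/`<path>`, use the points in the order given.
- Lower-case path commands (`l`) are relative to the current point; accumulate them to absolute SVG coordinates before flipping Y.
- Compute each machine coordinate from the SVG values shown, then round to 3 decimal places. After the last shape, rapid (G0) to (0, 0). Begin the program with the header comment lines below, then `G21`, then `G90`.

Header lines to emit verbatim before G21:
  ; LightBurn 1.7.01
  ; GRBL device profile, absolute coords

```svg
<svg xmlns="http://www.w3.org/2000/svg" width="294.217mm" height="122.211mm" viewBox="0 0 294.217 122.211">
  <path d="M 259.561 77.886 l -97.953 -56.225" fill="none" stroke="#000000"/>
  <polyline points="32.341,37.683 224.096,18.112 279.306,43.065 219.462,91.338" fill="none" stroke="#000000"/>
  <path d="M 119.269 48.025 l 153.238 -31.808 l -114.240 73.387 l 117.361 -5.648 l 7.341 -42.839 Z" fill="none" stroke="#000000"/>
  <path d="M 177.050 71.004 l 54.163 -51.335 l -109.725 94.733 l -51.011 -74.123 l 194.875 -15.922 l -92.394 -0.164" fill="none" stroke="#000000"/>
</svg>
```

viewBox `0 0 294.217 122.211` with mm width/height → 1 unit = 1 mm. Flip: y_m = 122.211 − y_svg.

**Shape 1** — `<path>` line segment, stroke `#000000` → engrave (S251, F3113). Machine vertices: (259.561,44.325) → (161.608,100.550). Open path.

**Shape 2** — `<polyline>` open polyline, stroke `#000000` → engrave (S251, F3113). Machine vertices: (32.341,84.528) → (224.096,104.099) → (279.306,79.146) → (219.462,30.873). Open path.

**Shape 3** — `<path>` closed polygon, stroke `#000000` → engrave (S251, F3113). Machine vertices: (119.269,74.186) → (272.507,105.994) → (158.267,32.607) → (275.628,38.255) → (282.969,81.094) → (119.269,74.186). Closed: final G1 returns to the first vertex.

**Shape 4** — `<path>` open polyline, stroke `#000000` → engrave (S251, F3113). Machine vertices: (177.050,51.207) → (231.213,102.542) → (121.488,7.809) → (70.477,81.932) → (265.352,97.854) → (172.958,98.018). Open path.

; LightBurn 1.7.01
; GRBL device profile, absolute coords
G21
G90
G0 X259.561 Y44.325
M3 S251
G1 X161.608 Y100.550 F3113
G0 X32.341 Y84.528
M3 S251
G1 X224.096 Y104.099 F3113
G1 X279.306 Y79.146
G1 X219.462 Y30.873
G0 X119.269 Y74.186
M3 S251
G1 X272.507 Y105.994 F3113
G1 X158.267 Y32.607
G1 X275.628 Y38.255
G1 X282.969 Y81.094
G1 X119.269 Y74.186
G0 X177.050 Y51.207
M3 S251
G1 X231.213 Y102.542 F3113
G1 X121.488 Y7.809
G1 X70.477 Y81.932
G1 X265.352 Y97.854
G1 X172.958 Y98.018
M5
G0 X0.000 Y0.000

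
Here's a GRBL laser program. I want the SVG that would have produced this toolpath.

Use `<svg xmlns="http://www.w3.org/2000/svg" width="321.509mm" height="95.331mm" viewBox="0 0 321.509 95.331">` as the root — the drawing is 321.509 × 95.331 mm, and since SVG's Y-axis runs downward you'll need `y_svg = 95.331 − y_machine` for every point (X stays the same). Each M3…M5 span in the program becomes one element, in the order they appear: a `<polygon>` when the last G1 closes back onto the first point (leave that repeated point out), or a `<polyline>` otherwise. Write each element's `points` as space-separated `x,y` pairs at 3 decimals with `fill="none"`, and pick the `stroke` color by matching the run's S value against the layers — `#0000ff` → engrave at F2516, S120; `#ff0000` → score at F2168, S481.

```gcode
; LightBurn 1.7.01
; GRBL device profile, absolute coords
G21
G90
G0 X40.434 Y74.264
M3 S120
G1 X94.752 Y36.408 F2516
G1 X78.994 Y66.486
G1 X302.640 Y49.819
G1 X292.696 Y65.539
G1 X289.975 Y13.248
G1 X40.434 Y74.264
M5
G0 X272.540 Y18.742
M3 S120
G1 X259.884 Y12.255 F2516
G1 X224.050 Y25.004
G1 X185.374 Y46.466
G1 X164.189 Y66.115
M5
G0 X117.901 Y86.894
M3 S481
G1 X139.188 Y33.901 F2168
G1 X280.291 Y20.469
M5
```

<svg xmlns="http://www.w3.org/2000/svg" width="321.509mm" height="95.331mm" viewBox="0 0 321.509 95.331">
  <polygon points="40.434,21.067 94.752,58.923 78.994,28.845 302.640,45.512 292.696,29.792 289.975,82.083" fill="none" stroke="#0000ff"/>
  <polyline points="272.540,76.589 259.884,83.076 224.050,70.327 185.374,48.865 164.189,29.216" fill="none" stroke="#0000ff"/>
  <polyline points="117.901,8.437 139.188,61.430 280.291,74.862" fill="none" stroke="#ff0000"/>
</svg>

Machine Y-up, SVG Y-down with viewBox height 95.331, so y_svg = 95.331 − y_machine; X carries over.

Run 1: S120 ⇒ engrave layer `#0000ff`. The run returns to its start, so emit a `<polygon>` with points (Y-flipped): 40.434,21.067 94.752,58.923 78.994,28.845 302.640,45.512 292.696,29.792 289.975,82.083.

Run 2: power S120 maps to stroke `#0000ff` (engrave). The run is open, so emit a `<polyline>` with points (Y-flipped): 272.540,76.589 259.884,83.076 224.050,70.327 185.374,48.865 164.189,29.216.

Run 3: power S481 maps to stroke `#ff0000` (score). The run is open, so emit a `<polyline>` with points (Y-flipped): 117.901,8.437 139.188,61.430 280.291,74.862.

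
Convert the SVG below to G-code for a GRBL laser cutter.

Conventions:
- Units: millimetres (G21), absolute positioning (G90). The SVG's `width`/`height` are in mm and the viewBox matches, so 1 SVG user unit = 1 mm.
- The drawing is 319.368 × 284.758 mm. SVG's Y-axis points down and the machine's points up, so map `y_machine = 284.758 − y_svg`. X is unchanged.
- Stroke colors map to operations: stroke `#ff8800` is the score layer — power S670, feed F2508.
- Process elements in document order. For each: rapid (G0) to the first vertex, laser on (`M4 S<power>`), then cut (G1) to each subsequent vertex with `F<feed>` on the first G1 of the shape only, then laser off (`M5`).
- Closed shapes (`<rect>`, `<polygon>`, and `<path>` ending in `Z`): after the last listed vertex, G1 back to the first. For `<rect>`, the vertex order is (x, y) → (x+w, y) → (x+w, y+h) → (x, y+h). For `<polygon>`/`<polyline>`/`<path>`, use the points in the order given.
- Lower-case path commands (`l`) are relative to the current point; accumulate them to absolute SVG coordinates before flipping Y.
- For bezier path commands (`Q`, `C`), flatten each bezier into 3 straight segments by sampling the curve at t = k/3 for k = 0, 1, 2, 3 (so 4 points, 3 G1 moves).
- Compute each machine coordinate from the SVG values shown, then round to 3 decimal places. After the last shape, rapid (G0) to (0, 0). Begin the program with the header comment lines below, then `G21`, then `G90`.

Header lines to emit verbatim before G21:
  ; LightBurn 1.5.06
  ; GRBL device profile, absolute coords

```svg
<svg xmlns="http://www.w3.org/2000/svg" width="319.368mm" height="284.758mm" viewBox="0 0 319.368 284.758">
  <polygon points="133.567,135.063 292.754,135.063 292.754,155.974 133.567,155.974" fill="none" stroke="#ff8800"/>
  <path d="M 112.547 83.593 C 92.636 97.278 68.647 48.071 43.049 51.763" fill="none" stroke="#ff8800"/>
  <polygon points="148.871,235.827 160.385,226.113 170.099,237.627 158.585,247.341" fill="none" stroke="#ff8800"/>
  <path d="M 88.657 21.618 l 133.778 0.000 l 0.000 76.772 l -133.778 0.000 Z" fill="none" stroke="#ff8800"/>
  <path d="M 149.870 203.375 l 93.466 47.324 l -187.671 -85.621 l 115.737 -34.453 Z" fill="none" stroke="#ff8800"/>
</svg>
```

1 u = 1 mm; y_m = 284.758 − y.

[1] `<polygon>` rectangle, #ff8800→score S670 F2508: (133.567,149.695) → (292.754,149.695) → (292.754,128.784) → (133.567,128.784) → (133.567,149.695) (closed)

[2] `<path>` cubic bezier, #ff8800→score S670 F2508: (112.547,201.165) → (91.368,204.155) → (68.019,223.343) → (43.049,232.995)

[3] `<polygon>` regular polygon, #ff8800→score S670 F2508: (148.871,48.931) → (160.385,58.645) → (170.099,47.131) → (158.585,37.417) → (148.871,48.931) (closed)

[4] `<path>` rectangle, #ff8800→score S670 F2508: (88.657,263.140) → (222.435,263.140) → (222.435,186.368) → (88.657,186.368) → (88.657,263.140) (closed)

[5] `<path>` closed polygon, #ff8800→score S670 F2508: (149.870,81.383) → (243.336,34.059) → (55.665,119.680) → (171.402,154.133) → (149.870,81.383) (closed)

; LightBurn 1.5.06
; GRBL device profile, absolute coords
G21
G90
G0 X133.567 Y149.695
M4 S670
G1 X292.754 Y149.695 F2508
G1 X292.754 Y128.784
G1 X133.567 Y128.784
G1 X133.567 Y149.695
M5
G0 X112.547 Y201.165
M4 S670
G1 X91.368 Y204.155 F2508
G1 X68.019 Y223.343
G1 X43.049 Y232.995
M5
G0 X148.871 Y48.931
M4 S670
G1 X160.385 Y58.645 F2508
G1 X170.099 Y47.131
G1 X158.585 Y37.417
G1 X148.871 Y48.931
M5
G0 X88.657 Y263.140
M4 S670
G1 X222.435 Y263.140 F2508
G1 X222.435 Y186.368
G1 X88.657 Y186.368
G1 X88.657 Y263.140
M5
G0 X149.870 Y81.383
M4 S670
G1 X243.336 Y34.059 F2508
G1 X55.665 Y119.680
G1 X171.402 Y154.133
G1 X149.870 Y81.383
M5
G0 X0.000 Y0.000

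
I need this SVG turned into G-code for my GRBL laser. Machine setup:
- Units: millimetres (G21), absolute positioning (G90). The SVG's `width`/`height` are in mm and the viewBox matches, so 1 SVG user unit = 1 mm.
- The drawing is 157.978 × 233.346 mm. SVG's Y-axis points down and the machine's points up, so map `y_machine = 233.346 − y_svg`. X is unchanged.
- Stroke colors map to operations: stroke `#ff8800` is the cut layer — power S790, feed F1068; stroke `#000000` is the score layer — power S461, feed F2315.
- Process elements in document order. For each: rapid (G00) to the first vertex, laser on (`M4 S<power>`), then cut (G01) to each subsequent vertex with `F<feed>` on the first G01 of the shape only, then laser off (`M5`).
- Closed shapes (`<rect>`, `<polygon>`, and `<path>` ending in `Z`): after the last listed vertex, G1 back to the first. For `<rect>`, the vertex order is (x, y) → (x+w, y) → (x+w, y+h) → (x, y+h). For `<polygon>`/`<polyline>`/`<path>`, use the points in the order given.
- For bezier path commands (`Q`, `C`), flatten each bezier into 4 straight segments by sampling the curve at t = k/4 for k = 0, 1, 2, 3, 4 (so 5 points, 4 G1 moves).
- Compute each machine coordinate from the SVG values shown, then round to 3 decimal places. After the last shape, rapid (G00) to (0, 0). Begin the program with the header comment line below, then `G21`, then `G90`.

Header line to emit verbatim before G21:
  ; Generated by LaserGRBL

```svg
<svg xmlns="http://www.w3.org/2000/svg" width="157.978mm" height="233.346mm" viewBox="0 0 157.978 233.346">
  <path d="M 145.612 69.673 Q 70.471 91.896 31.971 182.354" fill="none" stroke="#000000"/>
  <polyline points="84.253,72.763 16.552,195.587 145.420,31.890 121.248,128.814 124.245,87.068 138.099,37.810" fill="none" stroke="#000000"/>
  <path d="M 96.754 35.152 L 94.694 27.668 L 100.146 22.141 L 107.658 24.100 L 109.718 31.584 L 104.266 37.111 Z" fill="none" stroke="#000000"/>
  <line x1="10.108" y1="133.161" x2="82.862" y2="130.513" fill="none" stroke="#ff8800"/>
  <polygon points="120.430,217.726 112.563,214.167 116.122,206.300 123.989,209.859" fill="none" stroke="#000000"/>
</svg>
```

; Generated by LaserGRBL
G21
G90
G00 X145.612 Y163.673
M4 S461
G01 X110.332 Y148.297 F2315
G01 X79.631 Y124.391
G01 X53.511 Y91.956
G01 X31.971 Y50.992
M5
G00 X84.253 Y160.583
M4 S461
G01 X16.552 Y37.759 F2315
G01 X145.420 Y201.456
G01 X121.248 Y104.532
G01 X124.245 Y146.278
G01 X138.099 Y195.536
M5
G00 X96.754 Y198.194
M4 S461
G01 X94.694 Y205.678 F2315
G01 X100.146 Y211.205
G01 X107.658 Y209.246
G01 X109.718 Y201.762
G01 X104.266 Y196.235
G01 X96.754 Y198.194
M5
G00 X10.108 Y100.185
M4 S790
G01 X82.862 Y102.833 F1068
M5
G00 X120.430 Y15.620
M4 S461
G01 X112.563 Y19.179 F2315
G01 X116.122 Y27.046
G01 X123.989 Y23.487
G01 X120.430 Y15.620
M5
G00 X0.000 Y0.000

Since the viewBox matches the mm dimensions, user units are millimetres directly. The only transform is the Y-flip y_m = 233.346 − y_svg.

Shape 1 is a quadratic bezier drawn with `<path>`. Its stroke #000000 means score at S461, F2315. After flipping Y the toolpath is (145.612,163.673) → (110.332,148.297) → (79.631,124.391) → (53.511,91.956) → (31.971,50.992).

Shape 2 is a open polyline drawn with `<polyline>`. Its stroke #000000 means score at S461, F2315. After flipping Y the toolpath is (84.253,160.583) → (16.552,37.759) → (145.420,201.456) → (121.248,104.532) → (124.245,146.278) → (138.099,195.536).

Shape 3 is a regular polygon drawn with `<path>`. Its stroke #000000 means score at S461, F2315. After flipping Y the toolpath is (96.754,198.194) → (94.694,205.678) → (100.146,211.205) → (107.658,209.246) → (109.718,201.762) → (104.266,196.235) → (96.754,198.194), returning to the start.

Shape 4 is a line segment drawn with `<line>`. Its stroke #ff8800 means cut at S790, F1068. After flipping Y the toolpath is (10.108,100.185) → (82.862,102.833).

Shape 5 is a regular polygon drawn with `<polygon>`. Its stroke #000000 means score at S461, F2315. After flipping Y the toolpath is (120.430,15.620) → (112.563,19.179) → (116.122,27.046) → (123.989,23.487) → (120.430,15.620), returning to the start.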